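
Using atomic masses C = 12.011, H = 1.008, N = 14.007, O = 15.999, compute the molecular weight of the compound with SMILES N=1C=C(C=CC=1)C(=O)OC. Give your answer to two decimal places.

Molecular formula: C7H7NO2.
M = 7×12.011 + 7×1.008 + 1×14.007 + 2×15.999 = 137.14 g/mol.

137.14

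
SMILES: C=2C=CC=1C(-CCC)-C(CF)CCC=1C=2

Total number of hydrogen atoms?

Hydrogens are implicit in SMILES; fill each atom to its normal valence:
  5 × C: 2 H each → 10
  4 × C (aromatic): 1 H each → 4
  2 × C: 1 H each → 2
  2 × C (aromatic): no H
  1 × C: 3 H
  1 × F: no H
  Total hydrogens = 19.

19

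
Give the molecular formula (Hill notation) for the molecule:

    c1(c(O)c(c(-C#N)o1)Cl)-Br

Heavy atoms from the SMILES: 1 Br, 5 C, 1 Cl, 1 N, 2 O.
Implicit hydrogens by atom environment:
  4 × C (aromatic): no H
  1 × Br: no H
  1 × C: no H
  1 × Cl: no H
  1 × N: no H
  1 × O: 1 H
  1 × O (aromatic): no H
  Total hydrogens = 1.
Molecular formula: C5HBrClNO2

C5HBrClNO2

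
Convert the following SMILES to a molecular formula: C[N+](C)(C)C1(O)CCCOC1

C8H18NO2+

Heavy atoms from the SMILES: 8 C, 1 N, 2 O.
Implicit hydrogens by atom environment:
  4 × C: 2 H each → 8
  3 × C: 3 H each → 9
  1 × C: no H
  1 × N (charge +1): no H
  1 × O: 1 H
  1 × O: no H
  Total hydrogens = 18.
Net charge +1.
Molecular formula: C8H18NO2+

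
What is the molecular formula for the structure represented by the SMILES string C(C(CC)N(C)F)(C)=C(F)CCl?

C8H14ClF2N

Heavy atoms from the SMILES: 8 C, 1 Cl, 2 F, 1 N.
Implicit hydrogens by atom environment:
  3 × C: 3 H each → 9
  2 × C: 2 H each → 4
  2 × C: no H
  2 × F: no H
  1 × C: 1 H
  1 × Cl: no H
  1 × N: no H
  Total hydrogens = 14.
Molecular formula: C8H14ClF2N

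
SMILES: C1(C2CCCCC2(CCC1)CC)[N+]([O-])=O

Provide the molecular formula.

C12H21NO2

Heavy atoms from the SMILES: 12 C, 1 N, 2 O.
Implicit hydrogens by atom environment:
  8 × C: 2 H each → 16
  2 × C: 1 H each → 2
  1 × C: 3 H
  1 × C: no H
  1 × N (charge +1): no H
  1 × O: no H
  1 × O (charge -1): no H
  Total hydrogens = 21.
Molecular formula: C12H21NO2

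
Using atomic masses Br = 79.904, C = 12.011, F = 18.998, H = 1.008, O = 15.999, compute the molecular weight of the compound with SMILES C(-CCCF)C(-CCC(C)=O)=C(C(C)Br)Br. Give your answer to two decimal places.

358.09

Molecular formula: C12H19Br2FO.
M = 2×79.904 + 12×12.011 + 1×18.998 + 19×1.008 + 1×15.999 = 358.09 g/mol.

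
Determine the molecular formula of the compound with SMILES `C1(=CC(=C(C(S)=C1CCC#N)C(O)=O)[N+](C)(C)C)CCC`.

Heavy atoms from the SMILES: 16 C, 2 N, 2 O, 1 S.
Implicit hydrogens by atom environment:
  5 × C (aromatic): no H
  4 × C: 3 H each → 12
  4 × C: 2 H each → 8
  2 × C: no H
  1 × C (aromatic): 1 H
  1 × N (charge +1): no H
  1 × N: no H
  1 × O: 1 H
  1 × O: no H
  1 × S: 1 H
  Total hydrogens = 23.
Net charge +1.
Molecular formula: C16H23N2O2S+

C16H23N2O2S+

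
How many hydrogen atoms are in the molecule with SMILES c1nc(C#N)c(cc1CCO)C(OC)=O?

Hydrogens are implicit in SMILES; fill each atom to its normal valence:
  3 × C (aromatic): no H
  2 × C: 2 H each → 4
  2 × C (aromatic): 1 H each → 2
  2 × C: no H
  2 × O: no H
  1 × C: 3 H
  1 × N (aromatic): no H
  1 × N: no H
  1 × O: 1 H
  Total hydrogens = 10.

10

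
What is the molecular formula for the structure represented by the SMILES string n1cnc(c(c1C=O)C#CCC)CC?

C11H12N2O

Heavy atoms from the SMILES: 11 C, 2 N, 1 O.
Implicit hydrogens by atom environment:
  3 × C (aromatic): no H
  2 × C: 3 H each → 6
  2 × C: 2 H each → 4
  2 × C: no H
  2 × N (aromatic): no H
  1 × C (aromatic): 1 H
  1 × C: 1 H
  1 × O: no H
  Total hydrogens = 12.
Molecular formula: C11H12N2O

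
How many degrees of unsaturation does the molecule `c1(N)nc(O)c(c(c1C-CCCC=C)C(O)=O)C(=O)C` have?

7

Molecular formula from the SMILES: C14H18N2O4.
DoU = (2C + 2 + N − H − X)/2 = (2·14 + 2 + 2 − 18 − 0)/2 = 14/2 = 7.
(Structurally: 1 ring(s) + 6 π bond(s) = 7.)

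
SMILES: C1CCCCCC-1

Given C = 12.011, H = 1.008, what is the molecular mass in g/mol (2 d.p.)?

98.19

Molecular formula: C7H14.
M = 7×12.011 + 14×1.008 = 98.19 g/mol.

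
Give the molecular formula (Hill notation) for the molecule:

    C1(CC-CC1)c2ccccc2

C11H14

Heavy atoms from the SMILES: 11 C.
Implicit hydrogens by atom environment:
  5 × C (aromatic): 1 H each → 5
  4 × C: 2 H each → 8
  1 × C: 1 H
  1 × C (aromatic): no H
  Total hydrogens = 14.
Molecular formula: C11H14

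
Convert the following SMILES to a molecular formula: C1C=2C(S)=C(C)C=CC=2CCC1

Heavy atoms from the SMILES: 11 C, 1 S.
Implicit hydrogens by atom environment:
  4 × C: 2 H each → 8
  4 × C (aromatic): no H
  2 × C (aromatic): 1 H each → 2
  1 × C: 3 H
  1 × S: 1 H
  Total hydrogens = 14.
Molecular formula: C11H14S

C11H14S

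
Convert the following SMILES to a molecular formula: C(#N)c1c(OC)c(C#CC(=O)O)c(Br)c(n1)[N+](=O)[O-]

C10H4BrN3O5

Heavy atoms from the SMILES: 1 Br, 10 C, 3 N, 5 O.
Implicit hydrogens by atom environment:
  5 × C (aromatic): no H
  4 × C: no H
  3 × O: no H
  1 × Br: no H
  1 × C: 3 H
  1 × N (aromatic): no H
  1 × N: no H
  1 × N (charge +1): no H
  1 × O: 1 H
  1 × O (charge -1): no H
  Total hydrogens = 4.
Molecular formula: C10H4BrN3O5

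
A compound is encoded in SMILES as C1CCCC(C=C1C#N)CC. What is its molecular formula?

Heavy atoms from the SMILES: 10 C, 1 N.
Implicit hydrogens by atom environment:
  5 × C: 2 H each → 10
  2 × C: 1 H each → 2
  2 × C: no H
  1 × C: 3 H
  1 × N: no H
  Total hydrogens = 15.
Molecular formula: C10H15N

C10H15N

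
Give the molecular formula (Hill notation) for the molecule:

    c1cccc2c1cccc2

Heavy atoms from the SMILES: 10 C.
Implicit hydrogens by atom environment:
  8 × C (aromatic): 1 H each → 8
  2 × C (aromatic): no H
  Total hydrogens = 8.
Molecular formula: C10H8

C10H8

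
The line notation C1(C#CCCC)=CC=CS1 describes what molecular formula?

Heavy atoms from the SMILES: 9 C, 1 S.
Implicit hydrogens by atom environment:
  3 × C (aromatic): 1 H each → 3
  2 × C: 2 H each → 4
  2 × C: no H
  1 × C: 3 H
  1 × C (aromatic): no H
  1 × S (aromatic): no H
  Total hydrogens = 10.
Molecular formula: C9H10S

C9H10S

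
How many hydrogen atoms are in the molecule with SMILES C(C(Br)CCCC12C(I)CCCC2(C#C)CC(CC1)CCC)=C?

Hydrogens are implicit in SMILES; fill each atom to its normal valence:
  12 × C: 2 H each → 24
  5 × C: 1 H each → 5
  3 × C: no H
  1 × Br: no H
  1 × C: 3 H
  1 × I: no H
  Total hydrogens = 32.

32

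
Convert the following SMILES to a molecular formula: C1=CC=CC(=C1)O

Heavy atoms from the SMILES: 6 C, 1 O.
Implicit hydrogens by atom environment:
  5 × C (aromatic): 1 H each → 5
  1 × C (aromatic): no H
  1 × O: 1 H
  Total hydrogens = 6.
Molecular formula: C6H6O

C6H6O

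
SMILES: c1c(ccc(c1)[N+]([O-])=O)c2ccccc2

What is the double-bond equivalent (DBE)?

Molecular formula from the SMILES: C12H9NO2.
DoU = (2C + 2 + N − H − X)/2 = (2·12 + 2 + 1 − 9 − 0)/2 = 18/2 = 9.
(Structurally: 2 ring(s) + 7 π bond(s) = 9.)

9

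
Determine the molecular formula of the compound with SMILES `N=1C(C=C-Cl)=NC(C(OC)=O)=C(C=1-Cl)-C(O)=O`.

C9H6Cl2N2O4

Heavy atoms from the SMILES: 9 C, 2 Cl, 2 N, 4 O.
Implicit hydrogens by atom environment:
  4 × C (aromatic): no H
  3 × O: no H
  2 × C: 1 H each → 2
  2 × C: no H
  2 × Cl: no H
  2 × N (aromatic): no H
  1 × C: 3 H
  1 × O: 1 H
  Total hydrogens = 6.
Molecular formula: C9H6Cl2N2O4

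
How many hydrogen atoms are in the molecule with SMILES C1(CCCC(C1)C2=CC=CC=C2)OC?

18

Hydrogens are implicit in SMILES; fill each atom to its normal valence:
  5 × C (aromatic): 1 H each → 5
  4 × C: 2 H each → 8
  2 × C: 1 H each → 2
  1 × C: 3 H
  1 × C (aromatic): no H
  1 × O: no H
  Total hydrogens = 18.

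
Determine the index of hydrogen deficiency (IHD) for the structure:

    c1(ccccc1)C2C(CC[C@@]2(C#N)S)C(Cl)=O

Molecular formula from the SMILES: C13H12ClNOS.
DoU = (2C + 2 + N − H − X)/2 = (2·13 + 2 + 1 − 12 − 1)/2 = 16/2 = 8.
(Structurally: 2 ring(s) + 6 π bond(s) = 8.)

8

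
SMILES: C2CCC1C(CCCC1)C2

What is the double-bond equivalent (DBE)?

2

Molecular formula from the SMILES: C10H18.
DoU = (2C + 2 + N − H − X)/2 = (2·10 + 2 + 0 − 18 − 0)/2 = 4/2 = 2.
(Structurally: 2 ring(s) + 0 π bond(s) = 2.)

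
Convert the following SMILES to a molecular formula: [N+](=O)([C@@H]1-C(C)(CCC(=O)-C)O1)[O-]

Heavy atoms from the SMILES: 7 C, 1 N, 4 O.
Implicit hydrogens by atom environment:
  3 × O: no H
  2 × C: 3 H each → 6
  2 × C: 2 H each → 4
  2 × C: no H
  1 × C: 1 H
  1 × N (charge +1): no H
  1 × O (charge -1): no H
  Total hydrogens = 11.
Molecular formula: C7H11NO4

C7H11NO4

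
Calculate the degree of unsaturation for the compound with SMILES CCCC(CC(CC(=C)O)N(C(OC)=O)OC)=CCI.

3

Molecular formula from the SMILES: C14H24INO4.
DoU = (2C + 2 + N − H − X)/2 = (2·14 + 2 + 1 − 24 − 1)/2 = 6/2 = 3.
(Structurally: 0 ring(s) + 3 π bond(s) = 3.)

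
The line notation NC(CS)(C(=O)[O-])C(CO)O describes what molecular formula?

Heavy atoms from the SMILES: 5 C, 1 N, 4 O, 1 S.
Implicit hydrogens by atom environment:
  2 × C: 2 H each → 4
  2 × C: no H
  2 × O: 1 H each → 2
  1 × C: 1 H
  1 × N: 2 H
  1 × O: no H
  1 × O (charge -1): no H
  1 × S: 1 H
  Total hydrogens = 10.
Net charge -1.
Molecular formula: C5H10NO4S-

C5H10NO4S-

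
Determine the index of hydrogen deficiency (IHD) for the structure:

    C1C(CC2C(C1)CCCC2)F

Molecular formula from the SMILES: C10H17F.
DoU = (2C + 2 + N − H − X)/2 = (2·10 + 2 + 0 − 17 − 1)/2 = 4/2 = 2.
(Structurally: 2 ring(s) + 0 π bond(s) = 2.)

2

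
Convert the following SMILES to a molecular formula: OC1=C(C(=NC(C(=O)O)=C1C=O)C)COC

C10H11NO5

Heavy atoms from the SMILES: 10 C, 1 N, 5 O.
Implicit hydrogens by atom environment:
  5 × C (aromatic): no H
  3 × O: no H
  2 × C: 3 H each → 6
  2 × O: 1 H each → 2
  1 × C: 2 H
  1 × C: 1 H
  1 × C: no H
  1 × N (aromatic): no H
  Total hydrogens = 11.
Molecular formula: C10H11NO5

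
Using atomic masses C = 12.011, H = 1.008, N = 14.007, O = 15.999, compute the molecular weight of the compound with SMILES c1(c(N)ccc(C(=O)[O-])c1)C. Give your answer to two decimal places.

Molecular formula: C8H8NO2-.
M = 8×12.011 + 8×1.008 + 1×14.007 + 2×15.999 = 150.16 g/mol.

150.16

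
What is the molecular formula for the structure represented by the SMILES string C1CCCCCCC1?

C8H16

Heavy atoms from the SMILES: 8 C.
Implicit hydrogens by atom environment:
  8 × C: 2 H each → 16
  Total hydrogens = 16.
Molecular formula: C8H16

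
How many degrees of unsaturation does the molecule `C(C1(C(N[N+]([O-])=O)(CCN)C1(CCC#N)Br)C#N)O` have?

6

Molecular formula from the SMILES: C10H14BrN5O3.
DoU = (2C + 2 + N − H − X)/2 = (2·10 + 2 + 5 − 14 − 1)/2 = 12/2 = 6.
(Structurally: 1 ring(s) + 5 π bond(s) = 6.)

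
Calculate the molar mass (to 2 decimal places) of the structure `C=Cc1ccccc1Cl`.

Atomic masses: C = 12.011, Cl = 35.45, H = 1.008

138.59

Molecular formula: C8H7Cl.
M = 8×12.011 + 1×35.45 + 7×1.008 = 138.59 g/mol.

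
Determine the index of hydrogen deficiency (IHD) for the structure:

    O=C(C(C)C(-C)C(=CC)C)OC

Molecular formula from the SMILES: C10H18O2.
DoU = (2C + 2 + N − H − X)/2 = (2·10 + 2 + 0 − 18 − 0)/2 = 4/2 = 2.
(Structurally: 0 ring(s) + 2 π bond(s) = 2.)

2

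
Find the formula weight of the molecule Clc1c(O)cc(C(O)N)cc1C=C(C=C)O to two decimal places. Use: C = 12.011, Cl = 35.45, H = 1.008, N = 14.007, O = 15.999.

241.67

Molecular formula: C11H12ClNO3.
M = 11×12.011 + 1×35.45 + 12×1.008 + 1×14.007 + 3×15.999 = 241.67 g/mol.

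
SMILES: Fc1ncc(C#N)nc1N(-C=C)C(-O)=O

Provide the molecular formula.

Heavy atoms from the SMILES: 8 C, 1 F, 4 N, 2 O.
Implicit hydrogens by atom environment:
  3 × C (aromatic): no H
  2 × C: no H
  2 × N (aromatic): no H
  2 × N: no H
  1 × C: 2 H
  1 × C (aromatic): 1 H
  1 × C: 1 H
  1 × F: no H
  1 × O: 1 H
  1 × O: no H
  Total hydrogens = 5.
Molecular formula: C8H5FN4O2

C8H5FN4O2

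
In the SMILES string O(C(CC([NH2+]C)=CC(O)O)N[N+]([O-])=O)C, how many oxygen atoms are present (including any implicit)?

5

The symbol for oxygen appears 5 times in the SMILES.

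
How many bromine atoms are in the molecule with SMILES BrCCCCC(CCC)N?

1

The symbol for bromine appears 1 time in the SMILES.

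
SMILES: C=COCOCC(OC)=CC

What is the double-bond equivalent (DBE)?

Molecular formula from the SMILES: C8H14O3.
DoU = (2C + 2 + N − H − X)/2 = (2·8 + 2 + 0 − 14 − 0)/2 = 4/2 = 2.
(Structurally: 0 ring(s) + 2 π bond(s) = 2.)

2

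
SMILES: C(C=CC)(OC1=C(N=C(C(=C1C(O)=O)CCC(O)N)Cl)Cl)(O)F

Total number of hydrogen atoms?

Hydrogens are implicit in SMILES; fill each atom to its normal valence:
  5 × C (aromatic): no H
  3 × C: 1 H each → 3
  3 × O: 1 H each → 3
  2 × C: 2 H each → 4
  2 × C: no H
  2 × Cl: no H
  2 × O: no H
  1 × C: 3 H
  1 × F: no H
  1 × N: 2 H
  1 × N (aromatic): no H
  Total hydrogens = 15.

15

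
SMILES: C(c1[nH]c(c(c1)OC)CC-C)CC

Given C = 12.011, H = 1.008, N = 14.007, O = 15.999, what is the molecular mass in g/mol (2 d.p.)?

Molecular formula: C11H19NO.
M = 11×12.011 + 19×1.008 + 1×14.007 + 1×15.999 = 181.28 g/mol.

181.28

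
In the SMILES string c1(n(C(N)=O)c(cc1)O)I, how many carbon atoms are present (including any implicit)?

5

The symbol for carbon appears 5 times in the SMILES. Lowercase c denotes aromatic carbon and counts toward C.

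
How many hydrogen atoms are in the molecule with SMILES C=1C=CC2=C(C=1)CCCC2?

Hydrogens are implicit in SMILES; fill each atom to its normal valence:
  4 × C: 2 H each → 8
  4 × C (aromatic): 1 H each → 4
  2 × C (aromatic): no H
  Total hydrogens = 12.

12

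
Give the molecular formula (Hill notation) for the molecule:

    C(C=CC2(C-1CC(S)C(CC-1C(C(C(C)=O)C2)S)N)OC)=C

C17H27NO2S2

Heavy atoms from the SMILES: 17 C, 1 N, 2 O, 2 S.
Implicit hydrogens by atom environment:
  9 × C: 1 H each → 9
  4 × C: 2 H each → 8
  2 × C: 3 H each → 6
  2 × C: no H
  2 × O: no H
  2 × S: 1 H each → 2
  1 × N: 2 H
  Total hydrogens = 27.
Molecular formula: C17H27NO2S2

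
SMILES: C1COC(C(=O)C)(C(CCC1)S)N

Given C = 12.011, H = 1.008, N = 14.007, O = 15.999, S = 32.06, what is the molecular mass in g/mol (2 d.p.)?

Molecular formula: C9H17NO2S.
M = 9×12.011 + 17×1.008 + 1×14.007 + 2×15.999 + 1×32.06 = 203.30 g/mol.

203.30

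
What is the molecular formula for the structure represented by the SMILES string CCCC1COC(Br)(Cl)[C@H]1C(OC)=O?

Heavy atoms from the SMILES: 1 Br, 9 C, 1 Cl, 3 O.
Implicit hydrogens by atom environment:
  3 × C: 2 H each → 6
  3 × O: no H
  2 × C: 3 H each → 6
  2 × C: 1 H each → 2
  2 × C: no H
  1 × Br: no H
  1 × Cl: no H
  Total hydrogens = 14.
Molecular formula: C9H14BrClO3

C9H14BrClO3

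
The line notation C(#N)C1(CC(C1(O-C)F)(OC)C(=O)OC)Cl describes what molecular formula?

C9H11ClFNO4

Heavy atoms from the SMILES: 9 C, 1 Cl, 1 F, 1 N, 4 O.
Implicit hydrogens by atom environment:
  5 × C: no H
  4 × O: no H
  3 × C: 3 H each → 9
  1 × C: 2 H
  1 × Cl: no H
  1 × F: no H
  1 × N: no H
  Total hydrogens = 11.
Molecular formula: C9H11ClFNO4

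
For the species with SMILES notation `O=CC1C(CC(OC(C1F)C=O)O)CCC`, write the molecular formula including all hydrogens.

Heavy atoms from the SMILES: 11 C, 1 F, 4 O.
Implicit hydrogens by atom environment:
  7 × C: 1 H each → 7
  3 × C: 2 H each → 6
  3 × O: no H
  1 × C: 3 H
  1 × F: no H
  1 × O: 1 H
  Total hydrogens = 17.
Molecular formula: C11H17FO4

C11H17FO4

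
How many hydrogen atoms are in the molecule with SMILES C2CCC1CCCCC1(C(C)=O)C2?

Hydrogens are implicit in SMILES; fill each atom to its normal valence:
  8 × C: 2 H each → 16
  2 × C: no H
  1 × C: 3 H
  1 × C: 1 H
  1 × O: no H
  Total hydrogens = 20.

20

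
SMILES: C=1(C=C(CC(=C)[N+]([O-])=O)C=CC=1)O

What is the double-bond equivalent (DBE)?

6

Molecular formula from the SMILES: C9H9NO3.
DoU = (2C + 2 + N − H − X)/2 = (2·9 + 2 + 1 − 9 − 0)/2 = 12/2 = 6.
(Structurally: 1 ring(s) + 5 π bond(s) = 6.)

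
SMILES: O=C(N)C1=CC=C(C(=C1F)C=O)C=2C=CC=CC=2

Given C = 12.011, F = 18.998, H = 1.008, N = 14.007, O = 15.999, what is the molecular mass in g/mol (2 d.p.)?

Molecular formula: C14H10FNO2.
M = 14×12.011 + 1×18.998 + 10×1.008 + 1×14.007 + 2×15.999 = 243.24 g/mol.

243.24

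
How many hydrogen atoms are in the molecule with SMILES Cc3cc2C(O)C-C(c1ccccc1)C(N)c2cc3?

Hydrogens are implicit in SMILES; fill each atom to its normal valence:
  8 × C (aromatic): 1 H each → 8
  4 × C (aromatic): no H
  3 × C: 1 H each → 3
  1 × C: 3 H
  1 × C: 2 H
  1 × N: 2 H
  1 × O: 1 H
  Total hydrogens = 19.

19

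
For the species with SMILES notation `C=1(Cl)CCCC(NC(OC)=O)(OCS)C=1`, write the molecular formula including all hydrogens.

Heavy atoms from the SMILES: 9 C, 1 Cl, 1 N, 3 O, 1 S.
Implicit hydrogens by atom environment:
  4 × C: 2 H each → 8
  3 × C: no H
  3 × O: no H
  1 × C: 3 H
  1 × C: 1 H
  1 × Cl: no H
  1 × N: 1 H
  1 × S: 1 H
  Total hydrogens = 14.
Molecular formula: C9H14ClNO3S

C9H14ClNO3S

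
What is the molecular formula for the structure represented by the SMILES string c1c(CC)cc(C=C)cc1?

Heavy atoms from the SMILES: 10 C.
Implicit hydrogens by atom environment:
  4 × C (aromatic): 1 H each → 4
  2 × C: 2 H each → 4
  2 × C (aromatic): no H
  1 × C: 3 H
  1 × C: 1 H
  Total hydrogens = 12.
Molecular formula: C10H12

C10H12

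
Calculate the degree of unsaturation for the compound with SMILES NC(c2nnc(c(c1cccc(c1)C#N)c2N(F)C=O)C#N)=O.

14

Molecular formula from the SMILES: C14H7FN6O2.
DoU = (2C + 2 + N − H − X)/2 = (2·14 + 2 + 6 − 7 − 1)/2 = 28/2 = 14.
(Structurally: 2 ring(s) + 12 π bond(s) = 14.)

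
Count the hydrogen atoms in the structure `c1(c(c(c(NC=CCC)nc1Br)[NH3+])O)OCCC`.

19

Hydrogens are implicit in SMILES; fill each atom to its normal valence:
  5 × C (aromatic): no H
  3 × C: 2 H each → 6
  2 × C: 3 H each → 6
  2 × C: 1 H each → 2
  1 × Br: no H
  1 × N (charge +1): 3 H
  1 × N: 1 H
  1 × N (aromatic): no H
  1 × O: 1 H
  1 × O: no H
  Total hydrogens = 19.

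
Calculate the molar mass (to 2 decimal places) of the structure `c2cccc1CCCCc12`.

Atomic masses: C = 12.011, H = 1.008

Molecular formula: C10H12.
M = 10×12.011 + 12×1.008 = 132.21 g/mol.

132.21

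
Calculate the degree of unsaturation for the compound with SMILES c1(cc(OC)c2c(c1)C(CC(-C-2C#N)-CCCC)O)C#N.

9

Molecular formula from the SMILES: C17H20N2O2.
DoU = (2C + 2 + N − H − X)/2 = (2·17 + 2 + 2 − 20 − 0)/2 = 18/2 = 9.
(Structurally: 2 ring(s) + 7 π bond(s) = 9.)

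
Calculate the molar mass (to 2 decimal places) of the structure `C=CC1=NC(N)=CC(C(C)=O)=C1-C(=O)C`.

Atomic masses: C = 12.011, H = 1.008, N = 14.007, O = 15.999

204.23

Molecular formula: C11H12N2O2.
M = 11×12.011 + 12×1.008 + 2×14.007 + 2×15.999 = 204.23 g/mol.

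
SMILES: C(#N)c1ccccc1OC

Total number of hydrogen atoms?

Hydrogens are implicit in SMILES; fill each atom to its normal valence:
  4 × C (aromatic): 1 H each → 4
  2 × C (aromatic): no H
  1 × C: 3 H
  1 × C: no H
  1 × N: no H
  1 × O: no H
  Total hydrogens = 7.

7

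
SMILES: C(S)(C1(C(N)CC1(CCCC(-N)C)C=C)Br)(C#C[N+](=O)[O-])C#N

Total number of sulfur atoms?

The symbol for sulfur appears 1 time in the SMILES.

1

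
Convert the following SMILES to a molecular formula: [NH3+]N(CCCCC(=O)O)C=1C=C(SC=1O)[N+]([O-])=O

C9H14N3O5S+

Heavy atoms from the SMILES: 9 C, 3 N, 5 O, 1 S.
Implicit hydrogens by atom environment:
  4 × C: 2 H each → 8
  3 × C (aromatic): no H
  2 × O: 1 H each → 2
  2 × O: no H
  1 × C (aromatic): 1 H
  1 × C: no H
  1 × N (charge +1): 3 H
  1 × N (charge +1): no H
  1 × N: no H
  1 × O (charge -1): no H
  1 × S (aromatic): no H
  Total hydrogens = 14.
Net charge +1.
Molecular formula: C9H14N3O5S+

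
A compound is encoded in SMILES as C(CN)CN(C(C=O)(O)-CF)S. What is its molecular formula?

C6H13FN2O2S

Heavy atoms from the SMILES: 6 C, 1 F, 2 N, 2 O, 1 S.
Implicit hydrogens by atom environment:
  4 × C: 2 H each → 8
  1 × C: 1 H
  1 × C: no H
  1 × F: no H
  1 × N: 2 H
  1 × N: no H
  1 × O: 1 H
  1 × O: no H
  1 × S: 1 H
  Total hydrogens = 13.
Molecular formula: C6H13FN2O2S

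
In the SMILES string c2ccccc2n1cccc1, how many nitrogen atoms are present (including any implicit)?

The symbol for nitrogen appears 1 time in the SMILES.

1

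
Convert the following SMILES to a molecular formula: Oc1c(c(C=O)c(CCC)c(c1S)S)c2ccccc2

Heavy atoms from the SMILES: 16 C, 2 O, 2 S.
Implicit hydrogens by atom environment:
  7 × C (aromatic): no H
  5 × C (aromatic): 1 H each → 5
  2 × C: 2 H each → 4
  2 × S: 1 H each → 2
  1 × C: 3 H
  1 × C: 1 H
  1 × O: 1 H
  1 × O: no H
  Total hydrogens = 16.
Molecular formula: C16H16O2S2

C16H16O2S2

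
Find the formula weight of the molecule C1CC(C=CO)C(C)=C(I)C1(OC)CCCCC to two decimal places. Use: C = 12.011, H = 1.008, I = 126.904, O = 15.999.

364.27

Molecular formula: C15H25IO2.
M = 15×12.011 + 25×1.008 + 1×126.904 + 2×15.999 = 364.27 g/mol.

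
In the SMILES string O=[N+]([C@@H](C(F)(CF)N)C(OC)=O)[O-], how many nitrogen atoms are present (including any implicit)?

The symbol for nitrogen appears 2 times in the SMILES.

2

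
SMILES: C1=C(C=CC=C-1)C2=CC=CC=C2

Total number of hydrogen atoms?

10

Hydrogens are implicit in SMILES; fill each atom to its normal valence:
  10 × C (aromatic): 1 H each → 10
  2 × C (aromatic): no H
  Total hydrogens = 10.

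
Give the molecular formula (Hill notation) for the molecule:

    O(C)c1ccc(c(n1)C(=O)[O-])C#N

Heavy atoms from the SMILES: 8 C, 2 N, 3 O.
Implicit hydrogens by atom environment:
  3 × C (aromatic): no H
  2 × C (aromatic): 1 H each → 2
  2 × C: no H
  2 × O: no H
  1 × C: 3 H
  1 × N (aromatic): no H
  1 × N: no H
  1 × O (charge -1): no H
  Total hydrogens = 5.
Net charge -1.
Molecular formula: C8H5N2O3-

C8H5N2O3-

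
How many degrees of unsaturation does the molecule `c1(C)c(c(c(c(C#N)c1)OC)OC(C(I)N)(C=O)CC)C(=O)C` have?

Molecular formula from the SMILES: C16H19IN2O4.
DoU = (2C + 2 + N − H − X)/2 = (2·16 + 2 + 2 − 19 − 1)/2 = 16/2 = 8.
(Structurally: 1 ring(s) + 7 π bond(s) = 8.)

8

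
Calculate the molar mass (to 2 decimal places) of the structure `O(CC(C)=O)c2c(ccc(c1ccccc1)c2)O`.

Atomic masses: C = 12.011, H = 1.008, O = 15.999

242.27

Molecular formula: C15H14O3.
M = 15×12.011 + 14×1.008 + 3×15.999 = 242.27 g/mol.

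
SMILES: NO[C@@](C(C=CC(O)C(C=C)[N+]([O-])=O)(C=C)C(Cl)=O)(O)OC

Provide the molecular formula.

C12H17ClN2O7

Heavy atoms from the SMILES: 12 C, 1 Cl, 2 N, 7 O.
Implicit hydrogens by atom environment:
  6 × C: 1 H each → 6
  4 × O: no H
  3 × C: no H
  2 × C: 2 H each → 4
  2 × O: 1 H each → 2
  1 × C: 3 H
  1 × Cl: no H
  1 × N: 2 H
  1 × N (charge +1): no H
  1 × O (charge -1): no H
  Total hydrogens = 17.
Molecular formula: C12H17ClN2O7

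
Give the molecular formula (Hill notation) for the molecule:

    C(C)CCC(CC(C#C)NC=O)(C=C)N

Heavy atoms from the SMILES: 12 C, 2 N, 1 O.
Implicit hydrogens by atom environment:
  5 × C: 2 H each → 10
  4 × C: 1 H each → 4
  2 × C: no H
  1 × C: 3 H
  1 × N: 2 H
  1 × N: 1 H
  1 × O: no H
  Total hydrogens = 20.
Molecular formula: C12H20N2O

C12H20N2O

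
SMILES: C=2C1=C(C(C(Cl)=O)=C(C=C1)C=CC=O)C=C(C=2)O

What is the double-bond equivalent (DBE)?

Molecular formula from the SMILES: C14H9ClO3.
DoU = (2C + 2 + N − H − X)/2 = (2·14 + 2 + 0 − 9 − 1)/2 = 20/2 = 10.
(Structurally: 2 ring(s) + 8 π bond(s) = 10.)

10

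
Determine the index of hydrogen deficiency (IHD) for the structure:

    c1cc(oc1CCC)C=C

4

Molecular formula from the SMILES: C9H12O.
DoU = (2C + 2 + N − H − X)/2 = (2·9 + 2 + 0 − 12 − 0)/2 = 8/2 = 4.
(Structurally: 1 ring(s) + 3 π bond(s) = 4.)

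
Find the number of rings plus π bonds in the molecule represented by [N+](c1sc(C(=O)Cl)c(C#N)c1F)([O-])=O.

7

Molecular formula from the SMILES: C6ClFN2O3S.
DoU = (2C + 2 + N − H − X)/2 = (2·6 + 2 + 2 − 0 − 2)/2 = 14/2 = 7.
(Structurally: 1 ring(s) + 6 π bond(s) = 7.)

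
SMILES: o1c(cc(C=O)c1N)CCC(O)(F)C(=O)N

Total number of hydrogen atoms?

Hydrogens are implicit in SMILES; fill each atom to its normal valence:
  3 × C (aromatic): no H
  2 × C: 2 H each → 4
  2 × C: no H
  2 × N: 2 H each → 4
  2 × O: no H
  1 × C (aromatic): 1 H
  1 × C: 1 H
  1 × F: no H
  1 × O: 1 H
  1 × O (aromatic): no H
  Total hydrogens = 11.

11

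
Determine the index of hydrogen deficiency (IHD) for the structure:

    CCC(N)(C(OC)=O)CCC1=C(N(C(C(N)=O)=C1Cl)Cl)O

Molecular formula from the SMILES: C12H17Cl2N3O4.
DoU = (2C + 2 + N − H − X)/2 = (2·12 + 2 + 3 − 17 − 2)/2 = 10/2 = 5.
(Structurally: 1 ring(s) + 4 π bond(s) = 5.)

5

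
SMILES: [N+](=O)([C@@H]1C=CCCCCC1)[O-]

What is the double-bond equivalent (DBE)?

Molecular formula from the SMILES: C8H13NO2.
DoU = (2C + 2 + N − H − X)/2 = (2·8 + 2 + 1 − 13 − 0)/2 = 6/2 = 3.
(Structurally: 1 ring(s) + 2 π bond(s) = 3.)

3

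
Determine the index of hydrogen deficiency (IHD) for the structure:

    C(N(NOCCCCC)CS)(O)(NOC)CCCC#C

2

Molecular formula from the SMILES: C13H27N3O3S.
DoU = (2C + 2 + N − H − X)/2 = (2·13 + 2 + 3 − 27 − 0)/2 = 4/2 = 2.
(Structurally: 0 ring(s) + 2 π bond(s) = 2.)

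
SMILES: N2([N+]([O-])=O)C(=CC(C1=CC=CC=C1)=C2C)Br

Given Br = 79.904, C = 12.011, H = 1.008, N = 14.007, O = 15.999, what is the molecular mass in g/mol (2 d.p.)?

281.11

Molecular formula: C11H9BrN2O2.
M = 1×79.904 + 11×12.011 + 9×1.008 + 2×14.007 + 2×15.999 = 281.11 g/mol.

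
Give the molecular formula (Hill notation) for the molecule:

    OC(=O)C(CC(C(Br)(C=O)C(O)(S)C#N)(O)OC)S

C9H12BrNO6S2

Heavy atoms from the SMILES: 1 Br, 9 C, 1 N, 6 O, 2 S.
Implicit hydrogens by atom environment:
  5 × C: no H
  3 × O: 1 H each → 3
  3 × O: no H
  2 × C: 1 H each → 2
  2 × S: 1 H each → 2
  1 × Br: no H
  1 × C: 3 H
  1 × C: 2 H
  1 × N: no H
  Total hydrogens = 12.
Molecular formula: C9H12BrNO6S2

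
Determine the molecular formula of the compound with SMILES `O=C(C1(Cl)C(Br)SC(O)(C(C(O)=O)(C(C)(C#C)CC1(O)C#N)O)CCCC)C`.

Heavy atoms from the SMILES: 1 Br, 18 C, 1 Cl, 1 N, 6 O, 1 S.
Implicit hydrogens by atom environment:
  9 × C: no H
  4 × C: 2 H each → 8
  4 × O: 1 H each → 4
  3 × C: 3 H each → 9
  2 × C: 1 H each → 2
  2 × O: no H
  1 × Br: no H
  1 × Cl: no H
  1 × N: no H
  1 × S: no H
  Total hydrogens = 23.
Molecular formula: C18H23BrClNO6S

C18H23BrClNO6S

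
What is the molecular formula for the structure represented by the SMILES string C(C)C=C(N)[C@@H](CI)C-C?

Heavy atoms from the SMILES: 8 C, 1 I, 1 N.
Implicit hydrogens by atom environment:
  3 × C: 2 H each → 6
  2 × C: 3 H each → 6
  2 × C: 1 H each → 2
  1 × C: no H
  1 × I: no H
  1 × N: 2 H
  Total hydrogens = 16.
Molecular formula: C8H16IN

C8H16IN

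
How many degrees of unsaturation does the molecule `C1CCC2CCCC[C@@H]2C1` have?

2

Molecular formula from the SMILES: C10H18.
DoU = (2C + 2 + N − H − X)/2 = (2·10 + 2 + 0 − 18 − 0)/2 = 4/2 = 2.
(Structurally: 2 ring(s) + 0 π bond(s) = 2.)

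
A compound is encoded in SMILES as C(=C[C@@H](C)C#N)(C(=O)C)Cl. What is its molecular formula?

C7H8ClNO

Heavy atoms from the SMILES: 7 C, 1 Cl, 1 N, 1 O.
Implicit hydrogens by atom environment:
  3 × C: no H
  2 × C: 3 H each → 6
  2 × C: 1 H each → 2
  1 × Cl: no H
  1 × N: no H
  1 × O: no H
  Total hydrogens = 8.
Molecular formula: C7H8ClNO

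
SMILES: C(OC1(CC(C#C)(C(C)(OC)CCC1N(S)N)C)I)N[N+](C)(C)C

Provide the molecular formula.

C16H32IN4O2S+

Heavy atoms from the SMILES: 16 C, 1 I, 4 N, 2 O, 1 S.
Implicit hydrogens by atom environment:
  6 × C: 3 H each → 18
  4 × C: 2 H each → 8
  4 × C: no H
  2 × C: 1 H each → 2
  2 × O: no H
  1 × I: no H
  1 × N: 2 H
  1 × N: 1 H
  1 × N: no H
  1 × N (charge +1): no H
  1 × S: 1 H
  Total hydrogens = 32.
Net charge +1.
Molecular formula: C16H32IN4O2S+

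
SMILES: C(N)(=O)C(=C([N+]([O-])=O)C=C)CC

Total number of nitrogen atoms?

2

The symbol for nitrogen appears 2 times in the SMILES.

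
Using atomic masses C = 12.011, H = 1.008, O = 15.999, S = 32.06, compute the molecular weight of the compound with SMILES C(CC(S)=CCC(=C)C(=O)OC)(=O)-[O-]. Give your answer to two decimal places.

215.24

Molecular formula: C9H11O4S-.
M = 9×12.011 + 11×1.008 + 4×15.999 + 1×32.06 = 215.24 g/mol.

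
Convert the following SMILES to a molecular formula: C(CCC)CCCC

C8H18

Heavy atoms from the SMILES: 8 C.
Implicit hydrogens by atom environment:
  6 × C: 2 H each → 12
  2 × C: 3 H each → 6
  Total hydrogens = 18.
Molecular formula: C8H18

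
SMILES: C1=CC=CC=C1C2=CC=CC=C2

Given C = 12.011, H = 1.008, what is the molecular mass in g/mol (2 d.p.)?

Molecular formula: C12H10.
M = 12×12.011 + 10×1.008 = 154.21 g/mol.

154.21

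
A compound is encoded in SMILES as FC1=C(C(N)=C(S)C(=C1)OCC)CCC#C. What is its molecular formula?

C12H14FNOS

Heavy atoms from the SMILES: 12 C, 1 F, 1 N, 1 O, 1 S.
Implicit hydrogens by atom environment:
  5 × C (aromatic): no H
  3 × C: 2 H each → 6
  1 × C: 3 H
  1 × C (aromatic): 1 H
  1 × C: 1 H
  1 × C: no H
  1 × F: no H
  1 × N: 2 H
  1 × O: no H
  1 × S: 1 H
  Total hydrogens = 14.
Molecular formula: C12H14FNOS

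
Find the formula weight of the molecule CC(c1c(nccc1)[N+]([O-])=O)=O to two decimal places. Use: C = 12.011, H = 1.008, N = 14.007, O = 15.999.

Molecular formula: C7H6N2O3.
M = 7×12.011 + 6×1.008 + 2×14.007 + 3×15.999 = 166.14 g/mol.

166.14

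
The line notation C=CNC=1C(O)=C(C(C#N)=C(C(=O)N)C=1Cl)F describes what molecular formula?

Heavy atoms from the SMILES: 10 C, 1 Cl, 1 F, 3 N, 2 O.
Implicit hydrogens by atom environment:
  6 × C (aromatic): no H
  2 × C: no H
  1 × C: 2 H
  1 × C: 1 H
  1 × Cl: no H
  1 × F: no H
  1 × N: 2 H
  1 × N: 1 H
  1 × N: no H
  1 × O: 1 H
  1 × O: no H
  Total hydrogens = 7.
Molecular formula: C10H7ClFN3O2

C10H7ClFN3O2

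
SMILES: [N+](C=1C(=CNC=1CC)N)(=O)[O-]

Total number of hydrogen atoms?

Hydrogens are implicit in SMILES; fill each atom to its normal valence:
  3 × C (aromatic): no H
  1 × C: 3 H
  1 × C: 2 H
  1 × C (aromatic): 1 H
  1 × N: 2 H
  1 × N (aromatic): 1 H
  1 × N (charge +1): no H
  1 × O: no H
  1 × O (charge -1): no H
  Total hydrogens = 9.

9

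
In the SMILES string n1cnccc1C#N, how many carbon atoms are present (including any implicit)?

The symbol for carbon appears 5 times in the SMILES. Lowercase c denotes aromatic carbon and counts toward C.

5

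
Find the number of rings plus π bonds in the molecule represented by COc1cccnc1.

Molecular formula from the SMILES: C6H7NO.
DoU = (2C + 2 + N − H − X)/2 = (2·6 + 2 + 1 − 7 − 0)/2 = 8/2 = 4.
(Structurally: 1 ring(s) + 3 π bond(s) = 4.)

4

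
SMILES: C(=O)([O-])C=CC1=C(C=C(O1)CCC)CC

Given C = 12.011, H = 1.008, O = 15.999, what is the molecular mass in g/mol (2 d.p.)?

Molecular formula: C12H15O3-.
M = 12×12.011 + 15×1.008 + 3×15.999 = 207.25 g/mol.

207.25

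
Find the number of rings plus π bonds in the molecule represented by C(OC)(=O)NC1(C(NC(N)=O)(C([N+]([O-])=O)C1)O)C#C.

6

Molecular formula from the SMILES: C9H12N4O6.
DoU = (2C + 2 + N − H − X)/2 = (2·9 + 2 + 4 − 12 − 0)/2 = 12/2 = 6.
(Structurally: 1 ring(s) + 5 π bond(s) = 6.)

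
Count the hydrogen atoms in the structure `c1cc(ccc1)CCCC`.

Hydrogens are implicit in SMILES; fill each atom to its normal valence:
  5 × C (aromatic): 1 H each → 5
  3 × C: 2 H each → 6
  1 × C: 3 H
  1 × C (aromatic): no H
  Total hydrogens = 14.

14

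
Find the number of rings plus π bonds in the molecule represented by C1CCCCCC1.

Molecular formula from the SMILES: C7H14.
DoU = (2C + 2 + N − H − X)/2 = (2·7 + 2 + 0 − 14 − 0)/2 = 2/2 = 1.
(Structurally: 1 ring(s) + 0 π bond(s) = 1.)

1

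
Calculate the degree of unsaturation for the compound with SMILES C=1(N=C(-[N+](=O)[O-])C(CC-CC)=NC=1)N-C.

Molecular formula from the SMILES: C9H14N4O2.
DoU = (2C + 2 + N − H − X)/2 = (2·9 + 2 + 4 − 14 − 0)/2 = 10/2 = 5.
(Structurally: 1 ring(s) + 4 π bond(s) = 5.)

5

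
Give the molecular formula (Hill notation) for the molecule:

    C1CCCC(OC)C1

C7H14O

Heavy atoms from the SMILES: 7 C, 1 O.
Implicit hydrogens by atom environment:
  5 × C: 2 H each → 10
  1 × C: 3 H
  1 × C: 1 H
  1 × O: no H
  Total hydrogens = 14.
Molecular formula: C7H14O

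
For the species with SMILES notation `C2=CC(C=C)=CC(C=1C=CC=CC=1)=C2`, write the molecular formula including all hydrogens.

C14H12

Heavy atoms from the SMILES: 14 C.
Implicit hydrogens by atom environment:
  9 × C (aromatic): 1 H each → 9
  3 × C (aromatic): no H
  1 × C: 2 H
  1 × C: 1 H
  Total hydrogens = 12.
Molecular formula: C14H12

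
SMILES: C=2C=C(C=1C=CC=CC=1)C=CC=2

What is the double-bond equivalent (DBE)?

Molecular formula from the SMILES: C12H10.
DoU = (2C + 2 + N − H − X)/2 = (2·12 + 2 + 0 − 10 − 0)/2 = 16/2 = 8.
(Structurally: 2 ring(s) + 6 π bond(s) = 8.)

8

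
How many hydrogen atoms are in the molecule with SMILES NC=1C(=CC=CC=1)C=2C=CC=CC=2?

Hydrogens are implicit in SMILES; fill each atom to its normal valence:
  9 × C (aromatic): 1 H each → 9
  3 × C (aromatic): no H
  1 × N: 2 H
  Total hydrogens = 11.

11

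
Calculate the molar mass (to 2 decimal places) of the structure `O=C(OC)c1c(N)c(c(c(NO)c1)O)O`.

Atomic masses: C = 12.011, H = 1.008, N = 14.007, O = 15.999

214.18

Molecular formula: C8H10N2O5.
M = 8×12.011 + 10×1.008 + 2×14.007 + 5×15.999 = 214.18 g/mol.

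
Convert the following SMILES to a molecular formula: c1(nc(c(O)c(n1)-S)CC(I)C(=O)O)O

C7H7IN2O4S

Heavy atoms from the SMILES: 7 C, 1 I, 2 N, 4 O, 1 S.
Implicit hydrogens by atom environment:
  4 × C (aromatic): no H
  3 × O: 1 H each → 3
  2 × N (aromatic): no H
  1 × C: 2 H
  1 × C: 1 H
  1 × C: no H
  1 × I: no H
  1 × O: no H
  1 × S: 1 H
  Total hydrogens = 7.
Molecular formula: C7H7IN2O4S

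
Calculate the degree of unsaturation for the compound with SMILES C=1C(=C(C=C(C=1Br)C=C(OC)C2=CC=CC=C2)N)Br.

Molecular formula from the SMILES: C15H13Br2NO.
DoU = (2C + 2 + N − H − X)/2 = (2·15 + 2 + 1 − 13 − 2)/2 = 18/2 = 9.
(Structurally: 2 ring(s) + 7 π bond(s) = 9.)

9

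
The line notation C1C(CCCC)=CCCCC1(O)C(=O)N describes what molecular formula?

C12H21NO2

Heavy atoms from the SMILES: 12 C, 1 N, 2 O.
Implicit hydrogens by atom environment:
  7 × C: 2 H each → 14
  3 × C: no H
  1 × C: 3 H
  1 × C: 1 H
  1 × N: 2 H
  1 × O: 1 H
  1 × O: no H
  Total hydrogens = 21.
Molecular formula: C12H21NO2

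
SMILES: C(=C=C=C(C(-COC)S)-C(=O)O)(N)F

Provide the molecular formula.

C8H10FNO3S

Heavy atoms from the SMILES: 8 C, 1 F, 1 N, 3 O, 1 S.
Implicit hydrogens by atom environment:
  5 × C: no H
  2 × O: no H
  1 × C: 3 H
  1 × C: 2 H
  1 × C: 1 H
  1 × F: no H
  1 × N: 2 H
  1 × O: 1 H
  1 × S: 1 H
  Total hydrogens = 10.
Molecular formula: C8H10FNO3S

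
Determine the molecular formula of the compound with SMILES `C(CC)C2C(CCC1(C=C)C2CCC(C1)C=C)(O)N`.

Heavy atoms from the SMILES: 17 C, 1 N, 1 O.
Implicit hydrogens by atom environment:
  9 × C: 2 H each → 18
  5 × C: 1 H each → 5
  2 × C: no H
  1 × C: 3 H
  1 × N: 2 H
  1 × O: 1 H
  Total hydrogens = 29.
Molecular formula: C17H29NO

C17H29NO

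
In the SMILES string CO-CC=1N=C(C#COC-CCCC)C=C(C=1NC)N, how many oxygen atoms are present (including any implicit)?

The symbol for oxygen appears 2 times in the SMILES.

2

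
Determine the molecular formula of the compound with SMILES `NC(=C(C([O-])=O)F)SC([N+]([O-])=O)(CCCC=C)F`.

C9H11F2N2O4S-

Heavy atoms from the SMILES: 9 C, 2 F, 2 N, 4 O, 1 S.
Implicit hydrogens by atom environment:
  4 × C: 2 H each → 8
  4 × C: no H
  2 × F: no H
  2 × O: no H
  2 × O (charge -1): no H
  1 × C: 1 H
  1 × N: 2 H
  1 × N (charge +1): no H
  1 × S: no H
  Total hydrogens = 11.
Net charge -1.
Molecular formula: C9H11F2N2O4S-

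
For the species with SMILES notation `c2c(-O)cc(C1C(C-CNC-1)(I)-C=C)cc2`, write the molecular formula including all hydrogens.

Heavy atoms from the SMILES: 13 C, 1 I, 1 N, 1 O.
Implicit hydrogens by atom environment:
  4 × C: 2 H each → 8
  4 × C (aromatic): 1 H each → 4
  2 × C: 1 H each → 2
  2 × C (aromatic): no H
  1 × C: no H
  1 × I: no H
  1 × N: 1 H
  1 × O: 1 H
  Total hydrogens = 16.
Molecular formula: C13H16INO

C13H16INO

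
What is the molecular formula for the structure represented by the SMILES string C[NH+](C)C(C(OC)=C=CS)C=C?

Heavy atoms from the SMILES: 9 C, 1 N, 1 O, 1 S.
Implicit hydrogens by atom environment:
  3 × C: 3 H each → 9
  3 × C: 1 H each → 3
  2 × C: no H
  1 × C: 2 H
  1 × N (charge +1): 1 H
  1 × O: no H
  1 × S: 1 H
  Total hydrogens = 16.
Net charge +1.
Molecular formula: C9H16NOS+

C9H16NOS+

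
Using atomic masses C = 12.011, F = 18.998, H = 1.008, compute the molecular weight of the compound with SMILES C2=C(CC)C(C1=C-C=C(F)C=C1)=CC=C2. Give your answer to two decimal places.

200.26

Molecular formula: C14H13F.
M = 14×12.011 + 1×18.998 + 13×1.008 = 200.26 g/mol.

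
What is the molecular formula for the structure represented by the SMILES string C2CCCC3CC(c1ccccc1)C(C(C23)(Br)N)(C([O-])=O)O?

Heavy atoms from the SMILES: 1 Br, 17 C, 1 N, 3 O.
Implicit hydrogens by atom environment:
  5 × C: 2 H each → 10
  5 × C (aromatic): 1 H each → 5
  3 × C: 1 H each → 3
  3 × C: no H
  1 × Br: no H
  1 × C (aromatic): no H
  1 × N: 2 H
  1 × O: 1 H
  1 × O: no H
  1 × O (charge -1): no H
  Total hydrogens = 21.
Net charge -1.
Molecular formula: C17H21BrNO3-

C17H21BrNO3-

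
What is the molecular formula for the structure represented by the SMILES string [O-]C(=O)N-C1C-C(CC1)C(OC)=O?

C8H12NO4-

Heavy atoms from the SMILES: 8 C, 1 N, 4 O.
Implicit hydrogens by atom environment:
  3 × C: 2 H each → 6
  3 × O: no H
  2 × C: 1 H each → 2
  2 × C: no H
  1 × C: 3 H
  1 × N: 1 H
  1 × O (charge -1): no H
  Total hydrogens = 12.
Net charge -1.
Molecular formula: C8H12NO4-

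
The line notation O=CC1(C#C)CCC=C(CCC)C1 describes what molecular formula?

C12H16O

Heavy atoms from the SMILES: 12 C, 1 O.
Implicit hydrogens by atom environment:
  5 × C: 2 H each → 10
  3 × C: 1 H each → 3
  3 × C: no H
  1 × C: 3 H
  1 × O: no H
  Total hydrogens = 16.
Molecular formula: C12H16O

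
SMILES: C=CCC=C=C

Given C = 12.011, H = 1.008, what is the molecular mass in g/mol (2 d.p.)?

80.13

Molecular formula: C6H8.
M = 6×12.011 + 8×1.008 = 80.13 g/mol.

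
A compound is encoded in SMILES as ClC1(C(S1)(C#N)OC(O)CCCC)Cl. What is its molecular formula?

C8H11Cl2NO2S

Heavy atoms from the SMILES: 8 C, 2 Cl, 1 N, 2 O, 1 S.
Implicit hydrogens by atom environment:
  3 × C: 2 H each → 6
  3 × C: no H
  2 × Cl: no H
  1 × C: 3 H
  1 × C: 1 H
  1 × N: no H
  1 × O: 1 H
  1 × O: no H
  1 × S: no H
  Total hydrogens = 11.
Molecular formula: C8H11Cl2NO2S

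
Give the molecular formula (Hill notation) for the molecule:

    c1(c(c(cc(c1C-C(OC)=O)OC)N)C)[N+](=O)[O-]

Heavy atoms from the SMILES: 11 C, 2 N, 5 O.
Implicit hydrogens by atom environment:
  5 × C (aromatic): no H
  4 × O: no H
  3 × C: 3 H each → 9
  1 × C: 2 H
  1 × C (aromatic): 1 H
  1 × C: no H
  1 × N: 2 H
  1 × N (charge +1): no H
  1 × O (charge -1): no H
  Total hydrogens = 14.
Molecular formula: C11H14N2O5

C11H14N2O5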